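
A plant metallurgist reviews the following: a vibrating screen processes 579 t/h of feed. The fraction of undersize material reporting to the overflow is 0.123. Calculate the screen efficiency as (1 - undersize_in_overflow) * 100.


87.7%

Screen efficiency = (1 - fraction of undersize in overflow) * 100
= (1 - 0.123) * 100
= 0.877 * 100
= 87.7%


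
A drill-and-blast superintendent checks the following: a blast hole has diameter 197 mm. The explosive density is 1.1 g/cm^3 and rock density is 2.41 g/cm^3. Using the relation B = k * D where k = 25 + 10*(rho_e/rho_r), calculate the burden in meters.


First, compute k:
rho_e / rho_r = 1.1 / 2.41 = 0.4564315353
k = 25 + 10 * 0.4564315353 = 29.56431535
Then, compute burden:
B = k * D / 1000 = 29.56431535 * 197 / 1000
= 5824.170124 / 1000
= 5.8242 m

5.8242 m


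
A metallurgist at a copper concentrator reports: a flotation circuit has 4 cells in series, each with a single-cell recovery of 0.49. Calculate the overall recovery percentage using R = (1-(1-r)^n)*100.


93.2348%

Complement of single-cell recovery:
1 - r = 1 - 0.49 = 0.51
Raise to power n:
(1 - r)^4 = 0.51^4 = 0.06765201
Overall recovery:
R = (1 - 0.06765201) * 100
= 93.2348%


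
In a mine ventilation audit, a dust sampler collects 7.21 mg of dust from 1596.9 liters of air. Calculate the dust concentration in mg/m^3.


Convert liters to m^3: 1 m^3 = 1000 L
Concentration = mass / volume * 1000
= 7.21 / 1596.9 * 1000
= 0.004514997808 * 1000
= 4.515 mg/m^3

4.515 mg/m^3


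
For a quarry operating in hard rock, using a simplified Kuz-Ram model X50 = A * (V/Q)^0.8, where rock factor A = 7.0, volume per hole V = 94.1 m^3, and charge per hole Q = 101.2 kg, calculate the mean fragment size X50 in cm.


6.6043 cm

Compute V/Q:
V/Q = 94.1 / 101.2 = 0.9298418972
Raise to the power 0.8:
(V/Q)^0.8 = 0.9298418972^0.8 = 0.943468248
Multiply by A:
X50 = 7.0 * 0.943468248
= 6.6043 cm


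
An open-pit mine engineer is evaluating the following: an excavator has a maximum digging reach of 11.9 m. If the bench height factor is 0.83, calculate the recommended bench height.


Bench height = reach * factor
= 11.9 * 0.83
= 9.877 m

9.877 m


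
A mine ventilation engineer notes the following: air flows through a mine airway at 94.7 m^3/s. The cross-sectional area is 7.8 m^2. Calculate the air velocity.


Velocity = flow rate / cross-sectional area
= 94.7 / 7.8
= 12.141 m/s

12.141 m/s


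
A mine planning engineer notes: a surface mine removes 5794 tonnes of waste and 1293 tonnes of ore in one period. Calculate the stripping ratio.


4.4811

Stripping ratio = waste tonnage / ore tonnage
= 5794 / 1293
= 4.4811


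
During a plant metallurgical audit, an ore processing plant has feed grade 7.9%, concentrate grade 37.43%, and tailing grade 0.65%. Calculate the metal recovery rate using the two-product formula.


93.394%

Using the two-product formula:
R = 100 * c * (f - t) / (f * (c - t))
Numerator = 100 * 37.43 * (7.9 - 0.65)
= 100 * 37.43 * 7.25
= 27136.75
Denominator = 7.9 * (37.43 - 0.65)
= 7.9 * 36.78
= 290.562
R = 27136.75 / 290.562
= 93.394%


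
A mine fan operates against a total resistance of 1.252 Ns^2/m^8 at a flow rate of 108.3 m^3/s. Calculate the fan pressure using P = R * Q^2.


14684.5703 Pa

Compute Q^2:
Q^2 = 108.3^2 = 11728.89
Compute pressure:
P = R * Q^2 = 1.252 * 11728.89
= 14684.5703 Pa


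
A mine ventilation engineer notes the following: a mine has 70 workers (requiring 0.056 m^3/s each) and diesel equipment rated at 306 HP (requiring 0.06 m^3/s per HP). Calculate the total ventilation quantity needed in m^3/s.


Airflow for workers:
Q_people = 70 * 0.056 = 3.92 m^3/s
Airflow for diesel equipment:
Q_diesel = 306 * 0.06 = 18.36 m^3/s
Total ventilation:
Q_total = 3.92 + 18.36
= 22.28 m^3/s

22.28 m^3/s


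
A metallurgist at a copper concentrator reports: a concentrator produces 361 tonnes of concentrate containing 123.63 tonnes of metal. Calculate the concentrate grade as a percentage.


Grade = (metal in concentrate / concentrate mass) * 100
= (123.63 / 361) * 100
= 0.342465374 * 100
= 34.2465%

34.2465%


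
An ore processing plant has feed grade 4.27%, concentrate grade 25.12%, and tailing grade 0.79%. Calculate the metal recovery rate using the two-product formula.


Using the two-product formula:
R = 100 * c * (f - t) / (f * (c - t))
Numerator = 100 * 25.12 * (4.27 - 0.79)
= 100 * 25.12 * 3.48
= 8741.76
Denominator = 4.27 * (25.12 - 0.79)
= 4.27 * 24.33
= 103.8891
R = 8741.76 / 103.8891
= 84.1451%

84.1451%


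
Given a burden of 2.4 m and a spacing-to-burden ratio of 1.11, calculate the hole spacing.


Spacing = burden * ratio
= 2.4 * 1.11
= 2.664 m

2.664 m


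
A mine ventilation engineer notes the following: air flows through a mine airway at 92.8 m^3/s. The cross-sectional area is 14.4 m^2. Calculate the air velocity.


Velocity = flow rate / cross-sectional area
= 92.8 / 14.4
= 6.4444 m/s

6.4444 m/s


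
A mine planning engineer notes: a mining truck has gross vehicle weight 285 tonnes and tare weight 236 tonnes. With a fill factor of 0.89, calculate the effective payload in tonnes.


Maximum payload = gross - tare
= 285 - 236 = 49 tonnes
Effective payload = max payload * fill factor
= 49 * 0.89
= 43.61 tonnes

43.61 tonnes


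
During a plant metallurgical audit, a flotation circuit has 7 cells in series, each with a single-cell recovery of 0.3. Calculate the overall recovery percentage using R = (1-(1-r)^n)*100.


91.7646%

Complement of single-cell recovery:
1 - r = 1 - 0.3 = 0.7
Raise to power n:
(1 - r)^7 = 0.7^7 = 0.0823543
Overall recovery:
R = (1 - 0.0823543) * 100
= 91.7646%


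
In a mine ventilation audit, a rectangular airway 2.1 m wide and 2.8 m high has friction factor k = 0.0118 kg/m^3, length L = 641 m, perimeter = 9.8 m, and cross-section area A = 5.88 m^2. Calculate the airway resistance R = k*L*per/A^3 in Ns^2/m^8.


0.3646 Ns^2/m^8

Compute the numerator:
k * L * per = 0.0118 * 641 * 9.8
= 74.12524
Compute the denominator:
A^3 = 5.88^3 = 203.297472
Resistance:
R = 74.12524 / 203.297472
= 0.3646 Ns^2/m^8


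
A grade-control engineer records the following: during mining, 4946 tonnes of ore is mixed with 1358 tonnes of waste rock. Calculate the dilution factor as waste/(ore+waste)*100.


Total material = ore + waste
= 4946 + 1358 = 6304 tonnes
Dilution = waste / total * 100
= 1358 / 6304 * 100
= 0.2154187817 * 100
= 21.5419%

21.5419%


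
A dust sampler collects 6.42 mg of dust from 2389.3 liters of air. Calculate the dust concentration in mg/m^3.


Convert liters to m^3: 1 m^3 = 1000 L
Concentration = mass / volume * 1000
= 6.42 / 2389.3 * 1000
= 0.00268697945 * 1000
= 2.687 mg/m^3

2.687 mg/m^3


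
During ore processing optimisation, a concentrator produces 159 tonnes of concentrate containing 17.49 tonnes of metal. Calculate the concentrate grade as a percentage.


11.0%

Grade = (metal in concentrate / concentrate mass) * 100
= (17.49 / 159) * 100
= 0.11 * 100
= 11.0%


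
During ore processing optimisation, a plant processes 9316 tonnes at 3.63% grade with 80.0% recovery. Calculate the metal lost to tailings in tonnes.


67.6342 tonnes

Total metal in feed:
= 9316 * 3.63 / 100 = 338.1708 tonnes
Metal recovered:
= 338.1708 * 80.0 / 100 = 270.53664 tonnes
Metal lost to tailings:
= 338.1708 - 270.53664
= 67.6342 tonnes


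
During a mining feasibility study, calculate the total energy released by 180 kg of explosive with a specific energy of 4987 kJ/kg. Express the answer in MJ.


Energy = mass * specific_energy / 1000
= 180 * 4987 / 1000
= 897660 / 1000
= 897.66 MJ

897.66 MJ


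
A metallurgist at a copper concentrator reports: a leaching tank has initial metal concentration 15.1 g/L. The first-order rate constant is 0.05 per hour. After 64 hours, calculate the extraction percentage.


95.9238%

Compute the exponent:
-k * t = -0.05 * 64 = -3.2
Remaining concentration:
C = 15.1 * exp(-3.2)
= 15.1 * 0.04076220398
= 0.6155092801 g/L
Extracted = 15.1 - 0.6155092801 = 14.48449072 g/L
Extraction % = 14.48449072 / 15.1 * 100
= 95.9238%


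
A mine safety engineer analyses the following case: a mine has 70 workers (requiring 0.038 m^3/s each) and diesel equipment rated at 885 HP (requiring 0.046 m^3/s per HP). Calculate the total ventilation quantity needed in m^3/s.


Airflow for workers:
Q_people = 70 * 0.038 = 2.66 m^3/s
Airflow for diesel equipment:
Q_diesel = 885 * 0.046 = 40.71 m^3/s
Total ventilation:
Q_total = 2.66 + 40.71
= 43.37 m^3/s

43.37 m^3/s


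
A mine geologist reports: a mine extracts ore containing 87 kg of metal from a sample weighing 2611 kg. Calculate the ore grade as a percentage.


Ore grade = (metal mass / ore mass) * 100
= (87 / 2611) * 100
= 0.03332056683 * 100
= 3.3321%

3.3321%


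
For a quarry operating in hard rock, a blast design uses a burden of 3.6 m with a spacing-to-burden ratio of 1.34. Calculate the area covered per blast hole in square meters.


First, find the spacing:
Spacing = burden * ratio = 3.6 * 1.34
= 4.824 m
Then, calculate the area:
Area = burden * spacing = 3.6 * 4.824
= 17.3664 m^2

17.3664 m^2


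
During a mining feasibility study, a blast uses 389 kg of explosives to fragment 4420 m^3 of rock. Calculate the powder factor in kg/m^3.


Powder factor = explosive mass / rock volume
= 389 / 4420
= 0.088 kg/m^3

0.088 kg/m^3


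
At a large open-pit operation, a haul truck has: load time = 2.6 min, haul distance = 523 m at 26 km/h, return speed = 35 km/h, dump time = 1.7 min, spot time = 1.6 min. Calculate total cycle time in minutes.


8.0035 min

Convert haul speed to m/min: 26 * 1000/60 = 433.3333333 m/min
Haul time = 523 / 433.3333333 = 1.206923077 min
Convert return speed to m/min: 35 * 1000/60 = 583.3333333 m/min
Return time = 523 / 583.3333333 = 0.8965714286 min
Total cycle time:
= 2.6 + 1.206923077 + 1.7 + 0.8965714286 + 1.6
= 8.0035 min


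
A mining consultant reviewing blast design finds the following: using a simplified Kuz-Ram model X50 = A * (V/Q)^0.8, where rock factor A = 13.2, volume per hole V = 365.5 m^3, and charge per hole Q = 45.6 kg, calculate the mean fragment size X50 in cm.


69.7769 cm

Compute V/Q:
V/Q = 365.5 / 45.6 = 8.015350877
Raise to the power 0.8:
(V/Q)^0.8 = 8.015350877^0.8 = 5.286132331
Multiply by A:
X50 = 13.2 * 5.286132331
= 69.7769 cm


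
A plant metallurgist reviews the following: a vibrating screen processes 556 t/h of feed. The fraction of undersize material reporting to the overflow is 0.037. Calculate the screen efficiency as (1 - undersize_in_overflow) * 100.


96.3%

Screen efficiency = (1 - fraction of undersize in overflow) * 100
= (1 - 0.037) * 100
= 0.963 * 100
= 96.3%


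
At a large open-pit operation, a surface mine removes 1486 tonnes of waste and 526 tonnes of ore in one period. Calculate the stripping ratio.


Stripping ratio = waste tonnage / ore tonnage
= 1486 / 526
= 2.8251

2.8251


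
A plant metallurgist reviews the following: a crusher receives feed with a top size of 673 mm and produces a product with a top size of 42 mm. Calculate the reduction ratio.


Reduction ratio = feed size / product size
= 673 / 42
= 16.0238

16.0238


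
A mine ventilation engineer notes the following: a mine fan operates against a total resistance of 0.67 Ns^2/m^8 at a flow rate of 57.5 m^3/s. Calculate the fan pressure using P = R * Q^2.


Compute Q^2:
Q^2 = 57.5^2 = 3306.25
Compute pressure:
P = R * Q^2 = 0.67 * 3306.25
= 2215.1875 Pa

2215.1875 Pa


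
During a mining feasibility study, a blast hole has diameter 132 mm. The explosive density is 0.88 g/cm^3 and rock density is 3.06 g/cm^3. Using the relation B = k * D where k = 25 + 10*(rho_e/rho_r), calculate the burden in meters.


3.6796 m

First, compute k:
rho_e / rho_r = 0.88 / 3.06 = 0.2875816993
k = 25 + 10 * 0.2875816993 = 27.87581699
Then, compute burden:
B = k * D / 1000 = 27.87581699 * 132 / 1000
= 3679.607843 / 1000
= 3.6796 m


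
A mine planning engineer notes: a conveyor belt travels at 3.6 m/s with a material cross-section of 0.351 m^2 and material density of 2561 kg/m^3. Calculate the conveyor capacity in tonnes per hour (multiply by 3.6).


11649.8866 t/h

Volumetric flow = speed * area
= 3.6 * 0.351 = 1.2636 m^3/s
Mass flow = volumetric * density
= 1.2636 * 2561 = 3236.0796 kg/s
Convert to t/h: multiply by 3.6
Capacity = 3236.0796 * 3.6
= 11649.8866 t/h


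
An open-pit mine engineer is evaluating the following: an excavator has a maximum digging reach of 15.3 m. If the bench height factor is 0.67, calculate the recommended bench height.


10.251 m

Bench height = reach * factor
= 15.3 * 0.67
= 10.251 m


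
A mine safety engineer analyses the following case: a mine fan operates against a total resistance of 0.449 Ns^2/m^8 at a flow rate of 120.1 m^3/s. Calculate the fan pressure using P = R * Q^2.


Compute Q^2:
Q^2 = 120.1^2 = 14424.01
Compute pressure:
P = R * Q^2 = 0.449 * 14424.01
= 6476.3805 Pa

6476.3805 Pa


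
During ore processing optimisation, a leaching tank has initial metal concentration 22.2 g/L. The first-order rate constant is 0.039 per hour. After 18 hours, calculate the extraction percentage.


Compute the exponent:
-k * t = -0.039 * 18 = -0.702
Remaining concentration:
C = 22.2 * exp(-0.702)
= 22.2 * 0.4955931257
= 11.00216739 g/L
Extracted = 22.2 - 11.00216739 = 11.19783261 g/L
Extraction % = 11.19783261 / 22.2 * 100
= 50.4407%

50.4407%


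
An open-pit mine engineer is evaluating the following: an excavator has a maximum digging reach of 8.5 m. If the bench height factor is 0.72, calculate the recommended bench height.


6.12 m

Bench height = reach * factor
= 8.5 * 0.72
= 6.12 m


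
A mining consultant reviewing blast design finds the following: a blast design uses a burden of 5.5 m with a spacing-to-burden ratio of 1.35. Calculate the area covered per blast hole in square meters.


40.8375 m^2

First, find the spacing:
Spacing = burden * ratio = 5.5 * 1.35
= 7.425 m
Then, calculate the area:
Area = burden * spacing = 5.5 * 7.425
= 40.8375 m^2


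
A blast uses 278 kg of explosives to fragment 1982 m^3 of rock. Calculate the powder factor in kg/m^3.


0.1403 kg/m^3

Powder factor = explosive mass / rock volume
= 278 / 1982
= 0.1403 kg/m^3


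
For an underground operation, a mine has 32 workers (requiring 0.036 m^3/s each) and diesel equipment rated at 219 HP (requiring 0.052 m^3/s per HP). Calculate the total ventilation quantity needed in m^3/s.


Airflow for workers:
Q_people = 32 * 0.036 = 1.152 m^3/s
Airflow for diesel equipment:
Q_diesel = 219 * 0.052 = 11.388 m^3/s
Total ventilation:
Q_total = 1.152 + 11.388
= 12.54 m^3/s

12.54 m^3/s


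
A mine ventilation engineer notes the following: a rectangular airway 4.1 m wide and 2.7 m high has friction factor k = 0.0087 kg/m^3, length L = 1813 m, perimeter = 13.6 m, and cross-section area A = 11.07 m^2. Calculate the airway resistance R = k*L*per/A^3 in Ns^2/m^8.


0.1581 Ns^2/m^8

Compute the numerator:
k * L * per = 0.0087 * 1813 * 13.6
= 214.51416
Compute the denominator:
A^3 = 11.07^3 = 1356.572043
Resistance:
R = 214.51416 / 1356.572043
= 0.1581 Ns^2/m^8


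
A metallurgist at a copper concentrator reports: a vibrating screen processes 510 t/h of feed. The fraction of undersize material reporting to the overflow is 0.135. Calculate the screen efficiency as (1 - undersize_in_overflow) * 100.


86.5%

Screen efficiency = (1 - fraction of undersize in overflow) * 100
= (1 - 0.135) * 100
= 0.865 * 100
= 86.5%


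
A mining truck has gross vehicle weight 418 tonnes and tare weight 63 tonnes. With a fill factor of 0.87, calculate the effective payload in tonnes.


Maximum payload = gross - tare
= 418 - 63 = 355 tonnes
Effective payload = max payload * fill factor
= 355 * 0.87
= 308.85 tonnes

308.85 tonnes


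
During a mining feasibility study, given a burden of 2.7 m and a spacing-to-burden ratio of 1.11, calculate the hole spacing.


2.997 m

Spacing = burden * ratio
= 2.7 * 1.11
= 2.997 m


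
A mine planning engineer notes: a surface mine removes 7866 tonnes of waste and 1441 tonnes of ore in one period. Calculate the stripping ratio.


5.4587

Stripping ratio = waste tonnage / ore tonnage
= 7866 / 1441
= 5.4587


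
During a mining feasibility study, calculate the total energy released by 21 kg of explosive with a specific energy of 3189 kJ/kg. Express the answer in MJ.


66.969 MJ

Energy = mass * specific_energy / 1000
= 21 * 3189 / 1000
= 66969 / 1000
= 66.969 MJ


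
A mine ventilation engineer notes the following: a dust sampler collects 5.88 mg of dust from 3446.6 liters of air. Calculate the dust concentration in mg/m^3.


1.706 mg/m^3

Convert liters to m^3: 1 m^3 = 1000 L
Concentration = mass / volume * 1000
= 5.88 / 3446.6 * 1000
= 0.00170602913 * 1000
= 1.706 mg/m^3


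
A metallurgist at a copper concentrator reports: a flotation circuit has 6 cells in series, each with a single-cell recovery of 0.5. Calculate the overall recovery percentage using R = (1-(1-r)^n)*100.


Complement of single-cell recovery:
1 - r = 1 - 0.5 = 0.5
Raise to power n:
(1 - r)^6 = 0.5^6 = 0.015625
Overall recovery:
R = (1 - 0.015625) * 100
= 98.4375%

98.4375%


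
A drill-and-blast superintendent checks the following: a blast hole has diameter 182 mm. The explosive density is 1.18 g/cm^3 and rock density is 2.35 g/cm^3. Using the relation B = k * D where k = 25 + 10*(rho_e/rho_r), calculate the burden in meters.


First, compute k:
rho_e / rho_r = 1.18 / 2.35 = 0.5021276596
k = 25 + 10 * 0.5021276596 = 30.0212766
Then, compute burden:
B = k * D / 1000 = 30.0212766 * 182 / 1000
= 5463.87234 / 1000
= 5.4639 m

5.4639 m


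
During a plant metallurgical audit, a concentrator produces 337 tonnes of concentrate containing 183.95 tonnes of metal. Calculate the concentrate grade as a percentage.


54.5846%

Grade = (metal in concentrate / concentrate mass) * 100
= (183.95 / 337) * 100
= 0.5458456973 * 100
= 54.5846%


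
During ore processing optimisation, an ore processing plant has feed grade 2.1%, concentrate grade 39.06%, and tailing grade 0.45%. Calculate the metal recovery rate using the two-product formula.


79.4872%

Using the two-product formula:
R = 100 * c * (f - t) / (f * (c - t))
Numerator = 100 * 39.06 * (2.1 - 0.45)
= 100 * 39.06 * 1.65
= 6444.9
Denominator = 2.1 * (39.06 - 0.45)
= 2.1 * 38.61
= 81.081
R = 6444.9 / 81.081
= 79.4872%


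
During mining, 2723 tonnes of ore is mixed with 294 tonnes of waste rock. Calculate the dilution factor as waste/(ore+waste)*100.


Total material = ore + waste
= 2723 + 294 = 3017 tonnes
Dilution = waste / total * 100
= 294 / 3017 * 100
= 0.09744779582 * 100
= 9.7448%

9.7448%


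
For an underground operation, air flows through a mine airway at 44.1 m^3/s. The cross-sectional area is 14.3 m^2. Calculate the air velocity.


Velocity = flow rate / cross-sectional area
= 44.1 / 14.3
= 3.0839 m/s

3.0839 m/s


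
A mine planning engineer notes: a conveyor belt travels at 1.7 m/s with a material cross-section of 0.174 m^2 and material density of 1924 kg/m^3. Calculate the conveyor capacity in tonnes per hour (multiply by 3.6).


2048.8291 t/h

Volumetric flow = speed * area
= 1.7 * 0.174 = 0.2958 m^3/s
Mass flow = volumetric * density
= 0.2958 * 1924 = 569.1192 kg/s
Convert to t/h: multiply by 3.6
Capacity = 569.1192 * 3.6
= 2048.8291 t/h


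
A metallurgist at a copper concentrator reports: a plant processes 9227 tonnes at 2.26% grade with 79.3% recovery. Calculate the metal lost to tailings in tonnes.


43.1658 tonnes

Total metal in feed:
= 9227 * 2.26 / 100 = 208.5302 tonnes
Metal recovered:
= 208.5302 * 79.3 / 100 = 165.3644486 tonnes
Metal lost to tailings:
= 208.5302 - 165.3644486
= 43.1658 tonnes


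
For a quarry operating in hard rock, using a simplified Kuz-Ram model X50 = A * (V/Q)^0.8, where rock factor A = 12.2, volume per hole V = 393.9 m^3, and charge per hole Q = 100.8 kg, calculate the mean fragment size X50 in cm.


36.2995 cm

Compute V/Q:
V/Q = 393.9 / 100.8 = 3.907738095
Raise to the power 0.8:
(V/Q)^0.8 = 3.907738095^0.8 = 2.975365747
Multiply by A:
X50 = 12.2 * 2.975365747
= 36.2995 cm


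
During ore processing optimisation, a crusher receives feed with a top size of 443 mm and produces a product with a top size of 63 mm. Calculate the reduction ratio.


7.0317

Reduction ratio = feed size / product size
= 443 / 63
= 7.0317


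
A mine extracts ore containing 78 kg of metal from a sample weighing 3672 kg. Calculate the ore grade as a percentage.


2.1242%

Ore grade = (metal mass / ore mass) * 100
= (78 / 3672) * 100
= 0.02124183007 * 100
= 2.1242%


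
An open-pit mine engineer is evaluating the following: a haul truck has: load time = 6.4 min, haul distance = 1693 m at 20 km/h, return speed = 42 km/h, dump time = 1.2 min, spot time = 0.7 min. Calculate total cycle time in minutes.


Convert haul speed to m/min: 20 * 1000/60 = 333.3333333 m/min
Haul time = 1693 / 333.3333333 = 5.079 min
Convert return speed to m/min: 42 * 1000/60 = 700 m/min
Return time = 1693 / 700 = 2.418571429 min
Total cycle time:
= 6.4 + 5.079 + 1.2 + 2.418571429 + 0.7
= 15.7976 min

15.7976 min


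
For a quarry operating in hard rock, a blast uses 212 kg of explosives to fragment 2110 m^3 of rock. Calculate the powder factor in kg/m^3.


0.1005 kg/m^3

Powder factor = explosive mass / rock volume
= 212 / 2110
= 0.1005 kg/m^3


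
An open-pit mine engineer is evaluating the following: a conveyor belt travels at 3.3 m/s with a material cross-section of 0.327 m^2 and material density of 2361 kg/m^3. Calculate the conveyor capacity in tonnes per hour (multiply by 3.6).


Volumetric flow = speed * area
= 3.3 * 0.327 = 1.0791 m^3/s
Mass flow = volumetric * density
= 1.0791 * 2361 = 2547.7551 kg/s
Convert to t/h: multiply by 3.6
Capacity = 2547.7551 * 3.6
= 9171.9184 t/h

9171.9184 t/h


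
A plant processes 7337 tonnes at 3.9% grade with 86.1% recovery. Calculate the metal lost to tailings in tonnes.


Total metal in feed:
= 7337 * 3.9 / 100 = 286.143 tonnes
Metal recovered:
= 286.143 * 86.1 / 100 = 246.369123 tonnes
Metal lost to tailings:
= 286.143 - 246.369123
= 39.7739 tonnes

39.7739 tonnes


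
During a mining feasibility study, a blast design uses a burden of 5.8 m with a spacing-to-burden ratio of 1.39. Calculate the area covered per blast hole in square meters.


First, find the spacing:
Spacing = burden * ratio = 5.8 * 1.39
= 8.062 m
Then, calculate the area:
Area = burden * spacing = 5.8 * 8.062
= 46.7596 m^2

46.7596 m^2


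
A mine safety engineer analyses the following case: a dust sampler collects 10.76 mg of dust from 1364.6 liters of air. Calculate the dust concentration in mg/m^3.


7.8851 mg/m^3

Convert liters to m^3: 1 m^3 = 1000 L
Concentration = mass / volume * 1000
= 10.76 / 1364.6 * 1000
= 0.007885094533 * 1000
= 7.8851 mg/m^3


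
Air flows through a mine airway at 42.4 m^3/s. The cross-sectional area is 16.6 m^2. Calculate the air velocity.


Velocity = flow rate / cross-sectional area
= 42.4 / 16.6
= 2.5542 m/s

2.5542 m/s


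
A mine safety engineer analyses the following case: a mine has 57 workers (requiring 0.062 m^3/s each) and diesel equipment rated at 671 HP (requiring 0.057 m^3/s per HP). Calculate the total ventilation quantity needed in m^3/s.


Airflow for workers:
Q_people = 57 * 0.062 = 3.534 m^3/s
Airflow for diesel equipment:
Q_diesel = 671 * 0.057 = 38.247 m^3/s
Total ventilation:
Q_total = 3.534 + 38.247
= 41.781 m^3/s

41.781 m^3/s


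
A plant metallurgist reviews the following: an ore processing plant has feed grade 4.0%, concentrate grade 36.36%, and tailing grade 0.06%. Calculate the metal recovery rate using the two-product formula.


Using the two-product formula:
R = 100 * c * (f - t) / (f * (c - t))
Numerator = 100 * 36.36 * (4.0 - 0.06)
= 100 * 36.36 * 3.94
= 14325.84
Denominator = 4.0 * (36.36 - 0.06)
= 4.0 * 36.3
= 145.2
R = 14325.84 / 145.2
= 98.6628%

98.6628%


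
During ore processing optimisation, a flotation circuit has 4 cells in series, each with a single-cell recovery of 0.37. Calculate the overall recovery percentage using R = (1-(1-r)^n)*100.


Complement of single-cell recovery:
1 - r = 1 - 0.37 = 0.63
Raise to power n:
(1 - r)^4 = 0.63^4 = 0.15752961
Overall recovery:
R = (1 - 0.15752961) * 100
= 84.247%

84.247%


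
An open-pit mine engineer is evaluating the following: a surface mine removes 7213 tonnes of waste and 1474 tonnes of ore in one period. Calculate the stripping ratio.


Stripping ratio = waste tonnage / ore tonnage
= 7213 / 1474
= 4.8935

4.8935


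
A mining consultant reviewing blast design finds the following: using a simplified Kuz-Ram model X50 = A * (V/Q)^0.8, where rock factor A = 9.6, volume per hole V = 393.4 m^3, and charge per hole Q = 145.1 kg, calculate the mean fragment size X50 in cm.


21.3209 cm

Compute V/Q:
V/Q = 393.4 / 145.1 = 2.711233632
Raise to the power 0.8:
(V/Q)^0.8 = 2.711233632^0.8 = 2.22092327
Multiply by A:
X50 = 9.6 * 2.22092327
= 21.3209 cm


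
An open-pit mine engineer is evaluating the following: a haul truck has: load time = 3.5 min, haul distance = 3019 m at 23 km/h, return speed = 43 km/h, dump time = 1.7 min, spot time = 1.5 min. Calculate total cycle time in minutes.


18.7882 min

Convert haul speed to m/min: 23 * 1000/60 = 383.3333333 m/min
Haul time = 3019 / 383.3333333 = 7.875652174 min
Convert return speed to m/min: 43 * 1000/60 = 716.6666667 m/min
Return time = 3019 / 716.6666667 = 4.21255814 min
Total cycle time:
= 3.5 + 7.875652174 + 1.7 + 4.21255814 + 1.5
= 18.7882 min


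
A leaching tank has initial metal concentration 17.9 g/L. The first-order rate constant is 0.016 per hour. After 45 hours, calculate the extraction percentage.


51.3248%

Compute the exponent:
-k * t = -0.016 * 45 = -0.72
Remaining concentration:
C = 17.9 * exp(-0.72)
= 17.9 * 0.486752256
= 8.712865382 g/L
Extracted = 17.9 - 8.712865382 = 9.187134618 g/L
Extraction % = 9.187134618 / 17.9 * 100
= 51.3248%


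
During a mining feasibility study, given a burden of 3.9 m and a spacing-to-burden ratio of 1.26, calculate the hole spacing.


Spacing = burden * ratio
= 3.9 * 1.26
= 4.914 m

4.914 m


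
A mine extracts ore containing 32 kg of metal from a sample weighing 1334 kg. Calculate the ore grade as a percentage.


Ore grade = (metal mass / ore mass) * 100
= (32 / 1334) * 100
= 0.023988006 * 100
= 2.3988%

2.3988%


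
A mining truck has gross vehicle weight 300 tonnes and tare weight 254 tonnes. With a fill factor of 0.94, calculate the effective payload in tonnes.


Maximum payload = gross - tare
= 300 - 254 = 46 tonnes
Effective payload = max payload * fill factor
= 46 * 0.94
= 43.24 tonnes

43.24 tonnes


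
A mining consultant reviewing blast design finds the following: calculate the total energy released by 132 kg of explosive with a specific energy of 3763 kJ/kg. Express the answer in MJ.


496.716 MJ

Energy = mass * specific_energy / 1000
= 132 * 3763 / 1000
= 496716 / 1000
= 496.716 MJ


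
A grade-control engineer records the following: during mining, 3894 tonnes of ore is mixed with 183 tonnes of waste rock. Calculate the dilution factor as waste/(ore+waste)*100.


4.4886%

Total material = ore + waste
= 3894 + 183 = 4077 tonnes
Dilution = waste / total * 100
= 183 / 4077 * 100
= 0.04488594555 * 100
= 4.4886%


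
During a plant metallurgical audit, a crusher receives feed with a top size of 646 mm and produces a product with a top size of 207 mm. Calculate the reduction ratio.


3.1208

Reduction ratio = feed size / product size
= 646 / 207
= 3.1208


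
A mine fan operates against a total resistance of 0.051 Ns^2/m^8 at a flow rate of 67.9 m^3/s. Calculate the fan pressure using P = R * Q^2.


Compute Q^2:
Q^2 = 67.9^2 = 4610.41
Compute pressure:
P = R * Q^2 = 0.051 * 4610.41
= 235.1309 Pa

235.1309 Pa


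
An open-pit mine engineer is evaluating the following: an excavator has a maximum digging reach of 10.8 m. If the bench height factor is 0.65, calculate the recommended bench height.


Bench height = reach * factor
= 10.8 * 0.65
= 7.02 m

7.02 m


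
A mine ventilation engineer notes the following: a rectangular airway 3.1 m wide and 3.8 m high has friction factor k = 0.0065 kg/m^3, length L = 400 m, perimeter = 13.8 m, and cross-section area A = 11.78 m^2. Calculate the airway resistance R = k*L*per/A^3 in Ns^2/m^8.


0.0219 Ns^2/m^8

Compute the numerator:
k * L * per = 0.0065 * 400 * 13.8
= 35.88
Compute the denominator:
A^3 = 11.78^3 = 1634.691752
Resistance:
R = 35.88 / 1634.691752
= 0.0219 Ns^2/m^8


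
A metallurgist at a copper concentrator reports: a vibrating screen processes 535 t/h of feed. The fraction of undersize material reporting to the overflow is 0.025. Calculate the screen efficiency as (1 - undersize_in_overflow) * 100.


97.5%

Screen efficiency = (1 - fraction of undersize in overflow) * 100
= (1 - 0.025) * 100
= 0.975 * 100
= 97.5%


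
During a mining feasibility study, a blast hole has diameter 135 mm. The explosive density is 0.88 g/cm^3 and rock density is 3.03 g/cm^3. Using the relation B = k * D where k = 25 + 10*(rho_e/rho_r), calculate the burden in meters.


3.7671 m

First, compute k:
rho_e / rho_r = 0.88 / 3.03 = 0.2904290429
k = 25 + 10 * 0.2904290429 = 27.90429043
Then, compute burden:
B = k * D / 1000 = 27.90429043 * 135 / 1000
= 3767.079208 / 1000
= 3.7671 m


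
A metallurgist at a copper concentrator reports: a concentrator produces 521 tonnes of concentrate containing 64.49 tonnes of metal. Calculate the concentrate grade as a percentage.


12.3781%

Grade = (metal in concentrate / concentrate mass) * 100
= (64.49 / 521) * 100
= 0.12378119 * 100
= 12.3781%


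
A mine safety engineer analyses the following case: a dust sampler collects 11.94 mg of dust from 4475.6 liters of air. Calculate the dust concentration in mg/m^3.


Convert liters to m^3: 1 m^3 = 1000 L
Concentration = mass / volume * 1000
= 11.94 / 4475.6 * 1000
= 0.002667798731 * 1000
= 2.6678 mg/m^3

2.6678 mg/m^3


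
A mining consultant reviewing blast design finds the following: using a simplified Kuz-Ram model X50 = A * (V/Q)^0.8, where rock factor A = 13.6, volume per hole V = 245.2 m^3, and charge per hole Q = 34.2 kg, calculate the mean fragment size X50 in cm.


Compute V/Q:
V/Q = 245.2 / 34.2 = 7.169590643
Raise to the power 0.8:
(V/Q)^0.8 = 7.169590643^0.8 = 4.834988972
Multiply by A:
X50 = 13.6 * 4.834988972
= 65.7559 cm

65.7559 cm


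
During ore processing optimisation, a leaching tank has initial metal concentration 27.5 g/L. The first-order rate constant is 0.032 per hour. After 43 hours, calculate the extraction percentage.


74.7413%

Compute the exponent:
-k * t = -0.032 * 43 = -1.376
Remaining concentration:
C = 27.5 * exp(-1.376)
= 27.5 * 0.2525868826
= 6.946139271 g/L
Extracted = 27.5 - 6.946139271 = 20.55386073 g/L
Extraction % = 20.55386073 / 27.5 * 100
= 74.7413%


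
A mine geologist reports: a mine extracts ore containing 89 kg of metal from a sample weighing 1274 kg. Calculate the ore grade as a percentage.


Ore grade = (metal mass / ore mass) * 100
= (89 / 1274) * 100
= 0.06985871272 * 100
= 6.9859%

6.9859%


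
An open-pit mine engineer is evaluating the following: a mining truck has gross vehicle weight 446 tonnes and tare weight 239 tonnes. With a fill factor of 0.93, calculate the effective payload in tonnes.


192.51 tonnes

Maximum payload = gross - tare
= 446 - 239 = 207 tonnes
Effective payload = max payload * fill factor
= 207 * 0.93
= 192.51 tonnes


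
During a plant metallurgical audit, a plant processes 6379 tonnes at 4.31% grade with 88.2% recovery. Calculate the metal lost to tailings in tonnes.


32.4423 tonnes

Total metal in feed:
= 6379 * 4.31 / 100 = 274.9349 tonnes
Metal recovered:
= 274.9349 * 88.2 / 100 = 242.4925818 tonnes
Metal lost to tailings:
= 274.9349 - 242.4925818
= 32.4423 tonnes


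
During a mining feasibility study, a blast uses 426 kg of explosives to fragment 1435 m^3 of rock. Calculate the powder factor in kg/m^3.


Powder factor = explosive mass / rock volume
= 426 / 1435
= 0.2969 kg/m^3

0.2969 kg/m^3


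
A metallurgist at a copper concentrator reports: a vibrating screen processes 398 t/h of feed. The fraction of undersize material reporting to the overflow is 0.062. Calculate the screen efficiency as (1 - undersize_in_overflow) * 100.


93.8%

Screen efficiency = (1 - fraction of undersize in overflow) * 100
= (1 - 0.062) * 100
= 0.938 * 100
= 93.8%


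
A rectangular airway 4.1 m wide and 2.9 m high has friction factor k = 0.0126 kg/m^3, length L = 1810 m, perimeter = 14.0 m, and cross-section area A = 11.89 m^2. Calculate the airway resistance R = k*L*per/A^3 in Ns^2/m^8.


Compute the numerator:
k * L * per = 0.0126 * 1810 * 14.0
= 319.284
Compute the denominator:
A^3 = 11.89^3 = 1680.914269
Resistance:
R = 319.284 / 1680.914269
= 0.1899 Ns^2/m^8

0.1899 Ns^2/m^8


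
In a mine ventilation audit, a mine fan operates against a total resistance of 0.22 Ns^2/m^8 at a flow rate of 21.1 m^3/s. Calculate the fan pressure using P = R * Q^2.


97.9462 Pa

Compute Q^2:
Q^2 = 21.1^2 = 445.21
Compute pressure:
P = R * Q^2 = 0.22 * 445.21
= 97.9462 Pa


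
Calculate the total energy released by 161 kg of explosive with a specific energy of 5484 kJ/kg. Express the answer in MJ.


Energy = mass * specific_energy / 1000
= 161 * 5484 / 1000
= 882924 / 1000
= 882.924 MJ

882.924 MJ


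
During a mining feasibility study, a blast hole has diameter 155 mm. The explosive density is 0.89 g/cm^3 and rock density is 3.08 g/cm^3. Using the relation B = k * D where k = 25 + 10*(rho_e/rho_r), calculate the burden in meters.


First, compute k:
rho_e / rho_r = 0.89 / 3.08 = 0.288961039
k = 25 + 10 * 0.288961039 = 27.88961039
Then, compute burden:
B = k * D / 1000 = 27.88961039 * 155 / 1000
= 4322.88961 / 1000
= 4.3229 m

4.3229 m


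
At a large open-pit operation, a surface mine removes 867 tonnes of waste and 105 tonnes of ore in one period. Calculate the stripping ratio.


Stripping ratio = waste tonnage / ore tonnage
= 867 / 105
= 8.2571

8.2571


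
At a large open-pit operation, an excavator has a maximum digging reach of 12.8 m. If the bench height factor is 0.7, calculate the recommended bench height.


Bench height = reach * factor
= 12.8 * 0.7
= 8.96 m

8.96 m


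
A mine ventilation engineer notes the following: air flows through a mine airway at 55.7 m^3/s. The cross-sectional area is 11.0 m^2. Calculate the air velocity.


5.0636 m/s

Velocity = flow rate / cross-sectional area
= 55.7 / 11.0
= 5.0636 m/s


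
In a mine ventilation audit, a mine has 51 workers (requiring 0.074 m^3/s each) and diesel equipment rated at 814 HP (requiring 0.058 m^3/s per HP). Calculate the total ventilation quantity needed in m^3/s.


Airflow for workers:
Q_people = 51 * 0.074 = 3.774 m^3/s
Airflow for diesel equipment:
Q_diesel = 814 * 0.058 = 47.212 m^3/s
Total ventilation:
Q_total = 3.774 + 47.212
= 50.986 m^3/s

50.986 m^3/s


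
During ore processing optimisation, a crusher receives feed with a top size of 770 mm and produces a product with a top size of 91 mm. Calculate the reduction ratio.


8.4615

Reduction ratio = feed size / product size
= 770 / 91
= 8.4615


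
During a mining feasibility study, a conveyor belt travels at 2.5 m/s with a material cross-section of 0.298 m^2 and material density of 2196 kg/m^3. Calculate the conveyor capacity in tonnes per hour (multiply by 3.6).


5889.672 t/h

Volumetric flow = speed * area
= 2.5 * 0.298 = 0.745 m^3/s
Mass flow = volumetric * density
= 0.745 * 2196 = 1636.02 kg/s
Convert to t/h: multiply by 3.6
Capacity = 1636.02 * 3.6
= 5889.672 t/h


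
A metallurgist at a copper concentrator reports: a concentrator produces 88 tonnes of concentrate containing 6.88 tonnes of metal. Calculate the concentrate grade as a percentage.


7.8182%

Grade = (metal in concentrate / concentrate mass) * 100
= (6.88 / 88) * 100
= 0.07818181818 * 100
= 7.8182%


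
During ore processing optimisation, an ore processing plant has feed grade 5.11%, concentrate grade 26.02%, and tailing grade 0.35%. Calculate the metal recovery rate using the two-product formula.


94.4208%

Using the two-product formula:
R = 100 * c * (f - t) / (f * (c - t))
Numerator = 100 * 26.02 * (5.11 - 0.35)
= 100 * 26.02 * 4.76
= 12385.52
Denominator = 5.11 * (26.02 - 0.35)
= 5.11 * 25.67
= 131.1737
R = 12385.52 / 131.1737
= 94.4208%


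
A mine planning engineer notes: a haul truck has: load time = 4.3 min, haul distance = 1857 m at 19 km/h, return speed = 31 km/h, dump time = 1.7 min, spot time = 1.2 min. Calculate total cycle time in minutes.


Convert haul speed to m/min: 19 * 1000/60 = 316.6666667 m/min
Haul time = 1857 / 316.6666667 = 5.864210526 min
Convert return speed to m/min: 31 * 1000/60 = 516.6666667 m/min
Return time = 1857 / 516.6666667 = 3.594193548 min
Total cycle time:
= 4.3 + 5.864210526 + 1.7 + 3.594193548 + 1.2
= 16.6584 min

16.6584 min


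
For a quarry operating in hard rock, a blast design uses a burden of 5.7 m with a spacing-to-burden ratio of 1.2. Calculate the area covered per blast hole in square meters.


38.988 m^2

First, find the spacing:
Spacing = burden * ratio = 5.7 * 1.2
= 6.84 m
Then, calculate the area:
Area = burden * spacing = 5.7 * 6.84
= 38.988 m^2


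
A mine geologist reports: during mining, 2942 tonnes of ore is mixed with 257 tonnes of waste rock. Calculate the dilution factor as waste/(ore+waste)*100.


8.0338%

Total material = ore + waste
= 2942 + 257 = 3199 tonnes
Dilution = waste / total * 100
= 257 / 3199 * 100
= 0.0803376055 * 100
= 8.0338%


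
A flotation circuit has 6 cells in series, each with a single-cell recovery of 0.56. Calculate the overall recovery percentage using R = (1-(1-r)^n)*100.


Complement of single-cell recovery:
1 - r = 1 - 0.56 = 0.44
Raise to power n:
(1 - r)^6 = 0.44^6 = 0.007256313856
Overall recovery:
R = (1 - 0.007256313856) * 100
= 99.2744%

99.2744%


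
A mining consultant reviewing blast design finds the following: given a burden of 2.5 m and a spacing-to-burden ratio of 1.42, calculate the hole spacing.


Spacing = burden * ratio
= 2.5 * 1.42
= 3.55 m

3.55 m


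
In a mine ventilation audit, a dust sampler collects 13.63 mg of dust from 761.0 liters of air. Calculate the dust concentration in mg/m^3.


Convert liters to m^3: 1 m^3 = 1000 L
Concentration = mass / volume * 1000
= 13.63 / 761.0 * 1000
= 0.01791064389 * 1000
= 17.9106 mg/m^3

17.9106 mg/m^3


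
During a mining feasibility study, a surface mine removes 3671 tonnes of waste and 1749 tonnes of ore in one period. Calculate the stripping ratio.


2.0989

Stripping ratio = waste tonnage / ore tonnage
= 3671 / 1749
= 2.0989


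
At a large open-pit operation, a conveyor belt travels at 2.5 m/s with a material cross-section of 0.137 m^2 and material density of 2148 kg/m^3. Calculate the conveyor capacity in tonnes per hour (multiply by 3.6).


2648.484 t/h

Volumetric flow = speed * area
= 2.5 * 0.137 = 0.3425 m^3/s
Mass flow = volumetric * density
= 0.3425 * 2148 = 735.69 kg/s
Convert to t/h: multiply by 3.6
Capacity = 735.69 * 3.6
= 2648.484 t/h


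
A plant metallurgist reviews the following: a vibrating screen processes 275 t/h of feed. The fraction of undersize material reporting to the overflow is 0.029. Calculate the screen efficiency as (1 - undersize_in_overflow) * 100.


Screen efficiency = (1 - fraction of undersize in overflow) * 100
= (1 - 0.029) * 100
= 0.971 * 100
= 97.1%

97.1%


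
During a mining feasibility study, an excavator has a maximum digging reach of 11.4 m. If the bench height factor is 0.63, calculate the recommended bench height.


7.182 m

Bench height = reach * factor
= 11.4 * 0.63
= 7.182 m
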